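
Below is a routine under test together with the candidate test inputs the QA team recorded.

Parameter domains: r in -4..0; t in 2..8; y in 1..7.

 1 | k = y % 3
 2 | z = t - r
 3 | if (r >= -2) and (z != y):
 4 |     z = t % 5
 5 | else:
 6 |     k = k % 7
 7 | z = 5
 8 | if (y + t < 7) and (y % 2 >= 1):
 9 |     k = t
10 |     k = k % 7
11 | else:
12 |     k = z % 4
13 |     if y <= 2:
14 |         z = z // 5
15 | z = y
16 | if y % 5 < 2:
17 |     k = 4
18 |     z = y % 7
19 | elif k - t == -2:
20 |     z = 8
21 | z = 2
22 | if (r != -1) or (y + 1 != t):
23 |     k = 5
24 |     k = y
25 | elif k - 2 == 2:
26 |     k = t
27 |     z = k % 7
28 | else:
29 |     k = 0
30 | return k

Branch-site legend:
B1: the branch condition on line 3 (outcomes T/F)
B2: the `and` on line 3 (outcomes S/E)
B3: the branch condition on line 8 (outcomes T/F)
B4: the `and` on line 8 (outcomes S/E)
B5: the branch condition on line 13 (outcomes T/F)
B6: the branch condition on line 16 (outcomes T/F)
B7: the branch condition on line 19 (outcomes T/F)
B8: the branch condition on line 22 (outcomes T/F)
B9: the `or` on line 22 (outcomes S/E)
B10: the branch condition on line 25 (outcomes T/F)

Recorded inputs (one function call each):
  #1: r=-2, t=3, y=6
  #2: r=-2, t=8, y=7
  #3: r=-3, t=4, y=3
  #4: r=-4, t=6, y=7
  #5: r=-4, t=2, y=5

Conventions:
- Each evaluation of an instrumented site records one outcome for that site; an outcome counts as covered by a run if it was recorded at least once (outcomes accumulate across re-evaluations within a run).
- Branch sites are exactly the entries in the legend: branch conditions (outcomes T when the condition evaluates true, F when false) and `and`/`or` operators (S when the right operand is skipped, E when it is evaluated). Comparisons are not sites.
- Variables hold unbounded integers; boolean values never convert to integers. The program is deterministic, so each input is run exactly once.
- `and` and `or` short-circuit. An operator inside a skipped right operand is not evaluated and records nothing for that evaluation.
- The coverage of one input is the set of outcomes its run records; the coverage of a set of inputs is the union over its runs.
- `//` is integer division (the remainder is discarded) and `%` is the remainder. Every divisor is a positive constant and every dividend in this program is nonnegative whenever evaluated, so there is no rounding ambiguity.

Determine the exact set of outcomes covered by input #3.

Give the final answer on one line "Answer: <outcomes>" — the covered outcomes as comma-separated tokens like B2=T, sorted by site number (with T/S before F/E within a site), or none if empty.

Tracing the run of input #3 (r=-3, t=4, y=3):
  B2->S, B1->F, B4->S, B3->F, B5->F, B6->F, B7->F, B9->S, B8->T
deduplicating events, the covered set is: B1=F, B2=S, B3=F, B4=S, B5=F, B6=F, B7=F, B8=T, B9=S

Answer: B1=F, B2=S, B3=F, B4=S, B5=F, B6=F, B7=F, B8=T, B9=S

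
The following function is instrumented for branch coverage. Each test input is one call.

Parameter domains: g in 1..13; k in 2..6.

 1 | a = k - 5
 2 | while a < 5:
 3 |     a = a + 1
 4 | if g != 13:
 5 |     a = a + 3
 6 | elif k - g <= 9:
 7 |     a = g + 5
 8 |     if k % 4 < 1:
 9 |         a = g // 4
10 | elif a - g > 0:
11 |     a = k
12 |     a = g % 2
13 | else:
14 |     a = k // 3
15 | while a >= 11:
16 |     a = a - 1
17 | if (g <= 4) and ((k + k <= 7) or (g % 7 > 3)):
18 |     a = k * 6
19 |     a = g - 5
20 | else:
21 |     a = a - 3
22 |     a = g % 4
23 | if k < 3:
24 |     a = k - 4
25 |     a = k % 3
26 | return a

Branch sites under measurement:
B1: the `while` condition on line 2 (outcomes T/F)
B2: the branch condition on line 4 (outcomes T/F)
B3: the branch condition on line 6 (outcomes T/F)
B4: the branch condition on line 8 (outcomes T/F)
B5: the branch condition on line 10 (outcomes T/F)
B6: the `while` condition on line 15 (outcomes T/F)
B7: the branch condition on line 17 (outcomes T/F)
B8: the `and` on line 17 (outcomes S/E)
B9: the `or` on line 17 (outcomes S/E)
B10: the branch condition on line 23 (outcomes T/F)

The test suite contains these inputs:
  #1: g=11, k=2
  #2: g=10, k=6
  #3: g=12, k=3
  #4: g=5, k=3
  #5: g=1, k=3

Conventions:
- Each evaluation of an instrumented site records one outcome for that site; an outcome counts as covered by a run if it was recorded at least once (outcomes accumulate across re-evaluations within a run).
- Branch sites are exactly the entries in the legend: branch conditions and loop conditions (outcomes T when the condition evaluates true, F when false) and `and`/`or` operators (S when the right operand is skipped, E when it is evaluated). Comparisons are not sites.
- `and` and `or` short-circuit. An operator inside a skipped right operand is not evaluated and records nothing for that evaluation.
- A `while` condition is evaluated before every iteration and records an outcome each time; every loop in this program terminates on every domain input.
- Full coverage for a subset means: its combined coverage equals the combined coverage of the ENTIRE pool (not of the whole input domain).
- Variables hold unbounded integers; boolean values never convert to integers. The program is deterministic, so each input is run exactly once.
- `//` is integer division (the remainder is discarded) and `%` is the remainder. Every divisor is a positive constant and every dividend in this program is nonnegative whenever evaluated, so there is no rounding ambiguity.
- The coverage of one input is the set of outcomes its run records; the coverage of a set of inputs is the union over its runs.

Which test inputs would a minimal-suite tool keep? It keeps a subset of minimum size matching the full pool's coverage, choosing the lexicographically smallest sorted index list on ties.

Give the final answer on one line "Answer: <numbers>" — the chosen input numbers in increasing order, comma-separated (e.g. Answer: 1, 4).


input #1 (g=11, k=2): events B1->T, B1->T, B1->T, B1->T, B1->T, B1->T, B1->T, B1->T, B1->F, B2->T, B6->F, B8->S, B7->F, B10->T; covers B1=T, B1=F, B2=T, B6=F, B7=F, B8=S, B10=T
input #2 (g=10, k=6): events B1->T, B1->T, B1->T, B1->T, B1->F, B2->T, B6->F, B8->S, B7->F, B10->F; covers B1=T, B1=F, B2=T, B6=F, B7=F, B8=S, B10=F
input #3 (g=12, k=3): events B1->T, B1->T, B1->T, B1->T, B1->T, B1->T, B1->T, B1->F, B2->T, B6->F, B8->S, B7->F, B10->F; covers B1=T, B1=F, B2=T, B6=F, B7=F, B8=S, B10=F
input #4 (g=5, k=3): events B1->T, B1->T, B1->T, B1->T, B1->T, B1->T, B1->T, B1->F, B2->T, B6->F, B8->S, B7->F, B10->F; covers B1=T, B1=F, B2=T, B6=F, B7=F, B8=S, B10=F
input #5 (g=1, k=3): events B1->T, B1->T, B1->T, B1->T, B1->T, B1->T, B1->T, B1->F, B2->T, B6->F, B8->E, B9->S, B7->T, B10->F; covers B1=T, B1=F, B2=T, B6=F, B7=T, B8=E, B9=S, B10=F
pool-wide coverage (11 outcomes): B1=T, B1=F, B2=T, B6=F, B7=T, B7=F, B8=S, B8=E, B9=S, B10=T, B10=F
checked all size-1 subsets: none covers 11 outcomes (max 8/11)
at size 2, {1, 5} reaches all 11 outcomes; every lexicographically earlier size-2 subset fails
Answer: 1, 5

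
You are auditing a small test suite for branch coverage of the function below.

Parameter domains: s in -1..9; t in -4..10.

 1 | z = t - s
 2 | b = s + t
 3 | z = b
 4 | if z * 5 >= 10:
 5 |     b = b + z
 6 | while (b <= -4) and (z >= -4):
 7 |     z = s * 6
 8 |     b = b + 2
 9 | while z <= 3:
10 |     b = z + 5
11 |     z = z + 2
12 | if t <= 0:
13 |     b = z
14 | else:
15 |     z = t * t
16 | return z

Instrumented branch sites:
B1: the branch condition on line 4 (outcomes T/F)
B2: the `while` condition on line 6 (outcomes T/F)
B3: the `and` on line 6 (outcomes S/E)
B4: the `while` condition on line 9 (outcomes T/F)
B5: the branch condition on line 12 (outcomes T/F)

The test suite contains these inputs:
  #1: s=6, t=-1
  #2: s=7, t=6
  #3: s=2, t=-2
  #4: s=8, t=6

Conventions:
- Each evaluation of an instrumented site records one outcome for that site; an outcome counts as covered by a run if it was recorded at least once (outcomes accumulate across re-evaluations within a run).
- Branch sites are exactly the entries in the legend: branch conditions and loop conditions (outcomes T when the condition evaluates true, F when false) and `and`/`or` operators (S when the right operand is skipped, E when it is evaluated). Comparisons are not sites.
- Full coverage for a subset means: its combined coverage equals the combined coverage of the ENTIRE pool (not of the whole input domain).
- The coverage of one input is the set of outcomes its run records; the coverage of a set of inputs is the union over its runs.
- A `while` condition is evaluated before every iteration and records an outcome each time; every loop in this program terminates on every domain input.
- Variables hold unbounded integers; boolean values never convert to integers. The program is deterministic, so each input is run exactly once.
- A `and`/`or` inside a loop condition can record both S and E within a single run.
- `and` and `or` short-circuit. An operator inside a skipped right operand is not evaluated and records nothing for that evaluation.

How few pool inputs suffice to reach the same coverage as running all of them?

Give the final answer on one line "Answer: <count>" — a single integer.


run #1 (s=6, t=-1) runs B1->T, B3->S, B2->F, B4->F, B5->T; records B1=T, B2=F, B3=S, B4=F, B5=T
run #2 (s=7, t=6) runs B1->T, B3->S, B2->F, B4->F, B5->F; records B1=T, B2=F, B3=S, B4=F, B5=F
run #3 (s=2, t=-2) runs B1->F, B3->S, B2->F, B4->T, B4->T, B4->F, B5->T; records B1=F, B2=F, B3=S, B4=T, B4=F, B5=T
run #4 (s=8, t=6) runs B1->T, B3->S, B2->F, B4->F, B5->F; records B1=T, B2=F, B3=S, B4=F, B5=F
the full pool covers 8 outcomes: B1=T, B1=F, B2=F, B3=S, B4=T, B4=F, B5=T, B5=F
every size-1 subset falls short of the 8 outcomes (best: 6/8)
at size 2, {2, 3} reaches all 8 outcomes; every lexicographically earlier size-2 subset fails
Answer: 2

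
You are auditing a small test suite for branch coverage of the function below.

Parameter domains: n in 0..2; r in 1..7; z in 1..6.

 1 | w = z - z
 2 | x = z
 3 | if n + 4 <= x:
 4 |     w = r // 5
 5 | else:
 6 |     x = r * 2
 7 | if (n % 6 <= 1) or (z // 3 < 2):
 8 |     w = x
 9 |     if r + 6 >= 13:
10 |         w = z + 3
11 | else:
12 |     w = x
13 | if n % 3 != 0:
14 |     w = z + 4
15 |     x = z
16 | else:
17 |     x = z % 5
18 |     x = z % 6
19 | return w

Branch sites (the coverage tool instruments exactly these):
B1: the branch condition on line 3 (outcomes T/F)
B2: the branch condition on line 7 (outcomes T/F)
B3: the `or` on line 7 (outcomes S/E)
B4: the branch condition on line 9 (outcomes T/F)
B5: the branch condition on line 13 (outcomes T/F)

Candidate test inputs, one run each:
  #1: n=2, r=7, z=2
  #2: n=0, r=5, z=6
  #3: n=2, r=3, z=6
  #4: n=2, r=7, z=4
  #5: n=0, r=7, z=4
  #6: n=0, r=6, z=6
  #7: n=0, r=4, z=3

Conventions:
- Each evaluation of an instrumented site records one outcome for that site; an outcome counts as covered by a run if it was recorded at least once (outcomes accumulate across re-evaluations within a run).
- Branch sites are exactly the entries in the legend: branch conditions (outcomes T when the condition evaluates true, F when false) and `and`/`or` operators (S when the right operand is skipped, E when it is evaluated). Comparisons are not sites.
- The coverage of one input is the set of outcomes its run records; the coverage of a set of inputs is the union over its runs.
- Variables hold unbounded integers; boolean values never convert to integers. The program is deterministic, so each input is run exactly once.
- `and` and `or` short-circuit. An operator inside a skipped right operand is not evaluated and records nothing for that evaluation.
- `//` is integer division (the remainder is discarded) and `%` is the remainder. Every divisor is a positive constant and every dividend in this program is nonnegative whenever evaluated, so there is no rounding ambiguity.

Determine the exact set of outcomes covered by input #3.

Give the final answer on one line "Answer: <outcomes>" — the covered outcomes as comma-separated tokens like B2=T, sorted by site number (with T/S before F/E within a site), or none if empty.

Tracing the run of input #3 (n=2, r=3, z=6):
  B1->T, B3->E, B2->F, B5->T
as a set, this run covers: B1=T, B2=F, B3=E, B5=T

Answer: B1=T, B2=F, B3=E, B5=T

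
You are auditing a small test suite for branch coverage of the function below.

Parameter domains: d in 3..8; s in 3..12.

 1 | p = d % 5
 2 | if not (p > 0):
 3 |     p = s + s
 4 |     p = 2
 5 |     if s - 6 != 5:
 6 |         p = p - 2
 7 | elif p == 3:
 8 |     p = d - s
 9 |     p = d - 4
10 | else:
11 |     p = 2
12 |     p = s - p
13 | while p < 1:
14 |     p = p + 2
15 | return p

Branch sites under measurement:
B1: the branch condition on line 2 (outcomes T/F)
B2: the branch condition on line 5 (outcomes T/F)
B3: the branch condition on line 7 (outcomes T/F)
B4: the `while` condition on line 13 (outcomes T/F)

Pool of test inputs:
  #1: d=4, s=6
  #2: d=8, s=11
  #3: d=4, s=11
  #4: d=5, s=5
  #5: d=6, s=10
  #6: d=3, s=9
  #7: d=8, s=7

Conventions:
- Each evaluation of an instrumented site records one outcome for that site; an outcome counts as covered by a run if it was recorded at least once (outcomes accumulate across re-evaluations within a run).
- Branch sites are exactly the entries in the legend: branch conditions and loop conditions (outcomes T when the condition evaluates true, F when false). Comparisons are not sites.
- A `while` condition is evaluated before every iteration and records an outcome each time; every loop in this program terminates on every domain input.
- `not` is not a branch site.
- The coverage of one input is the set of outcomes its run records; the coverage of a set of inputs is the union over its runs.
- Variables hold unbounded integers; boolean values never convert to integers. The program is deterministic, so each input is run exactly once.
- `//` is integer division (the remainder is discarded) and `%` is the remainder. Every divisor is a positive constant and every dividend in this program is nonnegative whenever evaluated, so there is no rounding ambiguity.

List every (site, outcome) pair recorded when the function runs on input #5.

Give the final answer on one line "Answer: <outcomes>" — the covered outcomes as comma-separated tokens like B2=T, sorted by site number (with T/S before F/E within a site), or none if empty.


Running input #5 (d=6, s=10), event by event:
  B1->F, B3->F, B4->F
as a set, this run covers: B1=F, B3=F, B4=F
Answer: B1=F, B3=F, B4=F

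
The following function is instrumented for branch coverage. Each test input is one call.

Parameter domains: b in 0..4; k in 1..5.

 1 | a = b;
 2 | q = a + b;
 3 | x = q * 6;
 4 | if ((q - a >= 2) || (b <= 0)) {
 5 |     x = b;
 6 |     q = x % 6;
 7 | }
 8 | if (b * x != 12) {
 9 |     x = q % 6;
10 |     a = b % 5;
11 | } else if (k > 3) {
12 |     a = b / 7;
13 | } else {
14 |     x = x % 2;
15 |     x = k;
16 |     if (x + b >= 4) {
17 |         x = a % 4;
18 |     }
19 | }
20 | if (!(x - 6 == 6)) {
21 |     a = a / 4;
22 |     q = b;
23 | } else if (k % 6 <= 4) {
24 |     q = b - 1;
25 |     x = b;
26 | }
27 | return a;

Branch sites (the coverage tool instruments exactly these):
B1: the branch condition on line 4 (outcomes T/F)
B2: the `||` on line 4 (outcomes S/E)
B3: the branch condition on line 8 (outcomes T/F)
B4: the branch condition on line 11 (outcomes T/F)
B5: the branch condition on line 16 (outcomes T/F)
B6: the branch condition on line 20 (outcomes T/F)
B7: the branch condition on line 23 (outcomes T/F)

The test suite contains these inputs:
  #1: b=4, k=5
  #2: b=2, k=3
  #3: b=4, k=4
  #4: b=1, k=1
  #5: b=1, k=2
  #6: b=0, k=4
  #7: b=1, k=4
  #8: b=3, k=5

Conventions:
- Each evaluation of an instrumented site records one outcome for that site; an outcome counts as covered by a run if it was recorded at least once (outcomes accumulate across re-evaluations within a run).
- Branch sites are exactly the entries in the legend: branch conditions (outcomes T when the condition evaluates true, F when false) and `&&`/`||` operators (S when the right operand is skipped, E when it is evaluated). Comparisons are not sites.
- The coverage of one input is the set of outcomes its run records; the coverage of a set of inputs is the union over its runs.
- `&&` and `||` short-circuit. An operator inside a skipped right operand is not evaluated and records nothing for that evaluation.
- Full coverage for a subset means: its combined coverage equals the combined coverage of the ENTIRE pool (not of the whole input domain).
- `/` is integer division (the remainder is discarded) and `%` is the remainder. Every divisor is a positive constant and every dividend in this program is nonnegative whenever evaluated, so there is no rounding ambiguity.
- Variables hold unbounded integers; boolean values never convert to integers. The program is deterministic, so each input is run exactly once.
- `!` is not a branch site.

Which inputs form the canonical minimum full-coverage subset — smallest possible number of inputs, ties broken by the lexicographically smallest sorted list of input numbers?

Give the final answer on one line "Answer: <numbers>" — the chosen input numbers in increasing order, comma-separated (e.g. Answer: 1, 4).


run #1 (b=4, k=5) runs B2->S, B1->T, B3->T, B6->T; records B1=T, B2=S, B3=T, B6=T
run #2 (b=2, k=3) runs B2->S, B1->T, B3->T, B6->T; records B1=T, B2=S, B3=T, B6=T
run #3 (b=4, k=4) runs B2->S, B1->T, B3->T, B6->T; records B1=T, B2=S, B3=T, B6=T
run #4 (b=1, k=1) runs B2->E, B1->F, B3->F, B4->F, B5->F, B6->T; records B1=F, B2=E, B3=F, B4=F, B5=F, B6=T
run #5 (b=1, k=2) runs B2->E, B1->F, B3->F, B4->F, B5->F, B6->T; records B1=F, B2=E, B3=F, B4=F, B5=F, B6=T
run #6 (b=0, k=4) runs B2->E, B1->T, B3->T, B6->T; records B1=T, B2=E, B3=T, B6=T
run #7 (b=1, k=4) runs B2->E, B1->F, B3->F, B4->T, B6->F, B7->T; records B1=F, B2=E, B3=F, B4=T, B6=F, B7=T
run #8 (b=3, k=5) runs B2->S, B1->T, B3->T, B6->T; records B1=T, B2=S, B3=T, B6=T
together the pool reaches 12 outcomes: B1=T, B1=F, B2=S, B2=E, B3=T, B3=F, B4=T, B4=F, B5=F, B6=T, B6=F, B7=T
size 1 is not enough: best union over all size-1 subsets is 6/12
size 2 is not enough: best union over all size-2 subsets is 10/12
inputs {1, 4, 7} (size 3) cover everything; no size-3 subset with a lexicographically smaller index list covers all 12
Answer: 1, 4, 7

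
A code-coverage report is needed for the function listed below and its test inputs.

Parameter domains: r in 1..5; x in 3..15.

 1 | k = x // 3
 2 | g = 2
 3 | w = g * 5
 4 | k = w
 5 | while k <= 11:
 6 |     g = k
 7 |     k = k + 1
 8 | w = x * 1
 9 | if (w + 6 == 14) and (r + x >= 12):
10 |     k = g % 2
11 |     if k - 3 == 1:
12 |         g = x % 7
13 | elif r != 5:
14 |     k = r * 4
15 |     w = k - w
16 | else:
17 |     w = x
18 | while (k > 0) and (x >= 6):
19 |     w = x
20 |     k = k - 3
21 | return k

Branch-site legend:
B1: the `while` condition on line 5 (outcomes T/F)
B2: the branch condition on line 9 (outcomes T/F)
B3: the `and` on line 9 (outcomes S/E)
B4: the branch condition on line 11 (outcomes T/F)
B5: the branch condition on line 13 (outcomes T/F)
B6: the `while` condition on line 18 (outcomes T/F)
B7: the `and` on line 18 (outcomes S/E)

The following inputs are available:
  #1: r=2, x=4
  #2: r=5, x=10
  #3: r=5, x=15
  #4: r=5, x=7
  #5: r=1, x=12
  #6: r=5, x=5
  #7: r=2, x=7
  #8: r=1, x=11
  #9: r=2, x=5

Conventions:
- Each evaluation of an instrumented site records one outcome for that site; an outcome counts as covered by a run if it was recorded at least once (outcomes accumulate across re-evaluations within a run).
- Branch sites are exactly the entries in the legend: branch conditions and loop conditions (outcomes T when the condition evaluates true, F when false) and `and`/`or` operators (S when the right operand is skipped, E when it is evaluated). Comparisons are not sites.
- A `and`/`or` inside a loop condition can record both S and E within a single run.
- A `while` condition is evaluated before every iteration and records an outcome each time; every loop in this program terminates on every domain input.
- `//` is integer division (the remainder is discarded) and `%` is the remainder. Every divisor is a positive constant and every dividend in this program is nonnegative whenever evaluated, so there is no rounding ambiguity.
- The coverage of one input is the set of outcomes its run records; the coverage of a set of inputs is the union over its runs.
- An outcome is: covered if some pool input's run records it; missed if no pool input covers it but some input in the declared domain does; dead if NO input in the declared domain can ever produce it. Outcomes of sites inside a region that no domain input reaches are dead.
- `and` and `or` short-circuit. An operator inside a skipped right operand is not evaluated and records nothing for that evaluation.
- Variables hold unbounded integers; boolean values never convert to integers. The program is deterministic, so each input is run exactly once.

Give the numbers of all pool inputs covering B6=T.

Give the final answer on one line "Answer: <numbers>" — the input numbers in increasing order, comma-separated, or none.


input #1 (r=2, x=4): does not produce B6=T
input #2 (r=5, x=10): produces B6=T
input #3 (r=5, x=15): produces B6=T
input #4 (r=5, x=7): produces B6=T
input #5 (r=1, x=12): produces B6=T
input #6 (r=5, x=5): does not produce B6=T
input #7 (r=2, x=7): produces B6=T
input #8 (r=1, x=11): produces B6=T
input #9 (r=2, x=5): does not produce B6=T
Answer: 2, 3, 4, 5, 7, 8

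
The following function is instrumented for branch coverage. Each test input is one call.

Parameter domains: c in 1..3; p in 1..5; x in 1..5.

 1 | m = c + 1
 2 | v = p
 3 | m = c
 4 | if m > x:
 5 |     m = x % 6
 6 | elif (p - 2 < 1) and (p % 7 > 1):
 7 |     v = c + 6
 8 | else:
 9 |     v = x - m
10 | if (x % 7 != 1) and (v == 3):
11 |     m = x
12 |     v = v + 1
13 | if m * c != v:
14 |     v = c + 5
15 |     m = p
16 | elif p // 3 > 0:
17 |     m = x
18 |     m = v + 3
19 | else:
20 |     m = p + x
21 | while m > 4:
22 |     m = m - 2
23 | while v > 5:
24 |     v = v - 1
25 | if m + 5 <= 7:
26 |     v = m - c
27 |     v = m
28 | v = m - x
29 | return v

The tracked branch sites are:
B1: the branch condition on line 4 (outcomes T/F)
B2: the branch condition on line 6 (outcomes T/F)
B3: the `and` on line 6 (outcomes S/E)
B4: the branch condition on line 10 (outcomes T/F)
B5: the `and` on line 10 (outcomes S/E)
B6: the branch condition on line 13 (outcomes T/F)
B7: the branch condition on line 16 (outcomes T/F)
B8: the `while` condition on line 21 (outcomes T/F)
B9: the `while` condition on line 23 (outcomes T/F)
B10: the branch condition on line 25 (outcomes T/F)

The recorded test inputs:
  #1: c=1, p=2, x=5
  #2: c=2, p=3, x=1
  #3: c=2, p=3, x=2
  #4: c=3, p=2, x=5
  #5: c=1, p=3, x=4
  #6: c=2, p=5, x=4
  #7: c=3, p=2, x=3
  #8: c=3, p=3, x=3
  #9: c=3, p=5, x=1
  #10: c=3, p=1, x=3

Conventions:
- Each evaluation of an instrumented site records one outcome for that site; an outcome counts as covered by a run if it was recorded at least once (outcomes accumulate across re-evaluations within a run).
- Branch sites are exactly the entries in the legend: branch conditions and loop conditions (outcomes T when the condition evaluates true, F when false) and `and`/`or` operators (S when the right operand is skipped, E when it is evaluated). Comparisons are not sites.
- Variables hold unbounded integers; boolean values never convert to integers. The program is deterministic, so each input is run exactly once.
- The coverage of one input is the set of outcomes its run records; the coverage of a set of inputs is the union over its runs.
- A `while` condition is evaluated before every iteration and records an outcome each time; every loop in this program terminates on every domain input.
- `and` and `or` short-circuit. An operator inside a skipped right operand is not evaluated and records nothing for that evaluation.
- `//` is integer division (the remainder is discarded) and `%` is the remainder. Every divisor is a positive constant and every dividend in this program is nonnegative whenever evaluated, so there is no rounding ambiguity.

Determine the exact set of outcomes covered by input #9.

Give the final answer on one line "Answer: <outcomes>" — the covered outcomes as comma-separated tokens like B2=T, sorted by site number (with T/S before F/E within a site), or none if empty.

Event log for input #9 (c=3, p=5, x=1):
  B1->T, B5->S, B4->F, B6->T, B8->T, B8->F, B9->T, B9->T, B9->T, B9->F
  B10->F
distinct outcomes covered: B1=T, B4=F, B5=S, B6=T, B8=T, B8=F, B9=T, B9=F, B10=F

Answer: B1=T, B4=F, B5=S, B6=T, B8=T, B8=F, B9=T, B9=F, B10=F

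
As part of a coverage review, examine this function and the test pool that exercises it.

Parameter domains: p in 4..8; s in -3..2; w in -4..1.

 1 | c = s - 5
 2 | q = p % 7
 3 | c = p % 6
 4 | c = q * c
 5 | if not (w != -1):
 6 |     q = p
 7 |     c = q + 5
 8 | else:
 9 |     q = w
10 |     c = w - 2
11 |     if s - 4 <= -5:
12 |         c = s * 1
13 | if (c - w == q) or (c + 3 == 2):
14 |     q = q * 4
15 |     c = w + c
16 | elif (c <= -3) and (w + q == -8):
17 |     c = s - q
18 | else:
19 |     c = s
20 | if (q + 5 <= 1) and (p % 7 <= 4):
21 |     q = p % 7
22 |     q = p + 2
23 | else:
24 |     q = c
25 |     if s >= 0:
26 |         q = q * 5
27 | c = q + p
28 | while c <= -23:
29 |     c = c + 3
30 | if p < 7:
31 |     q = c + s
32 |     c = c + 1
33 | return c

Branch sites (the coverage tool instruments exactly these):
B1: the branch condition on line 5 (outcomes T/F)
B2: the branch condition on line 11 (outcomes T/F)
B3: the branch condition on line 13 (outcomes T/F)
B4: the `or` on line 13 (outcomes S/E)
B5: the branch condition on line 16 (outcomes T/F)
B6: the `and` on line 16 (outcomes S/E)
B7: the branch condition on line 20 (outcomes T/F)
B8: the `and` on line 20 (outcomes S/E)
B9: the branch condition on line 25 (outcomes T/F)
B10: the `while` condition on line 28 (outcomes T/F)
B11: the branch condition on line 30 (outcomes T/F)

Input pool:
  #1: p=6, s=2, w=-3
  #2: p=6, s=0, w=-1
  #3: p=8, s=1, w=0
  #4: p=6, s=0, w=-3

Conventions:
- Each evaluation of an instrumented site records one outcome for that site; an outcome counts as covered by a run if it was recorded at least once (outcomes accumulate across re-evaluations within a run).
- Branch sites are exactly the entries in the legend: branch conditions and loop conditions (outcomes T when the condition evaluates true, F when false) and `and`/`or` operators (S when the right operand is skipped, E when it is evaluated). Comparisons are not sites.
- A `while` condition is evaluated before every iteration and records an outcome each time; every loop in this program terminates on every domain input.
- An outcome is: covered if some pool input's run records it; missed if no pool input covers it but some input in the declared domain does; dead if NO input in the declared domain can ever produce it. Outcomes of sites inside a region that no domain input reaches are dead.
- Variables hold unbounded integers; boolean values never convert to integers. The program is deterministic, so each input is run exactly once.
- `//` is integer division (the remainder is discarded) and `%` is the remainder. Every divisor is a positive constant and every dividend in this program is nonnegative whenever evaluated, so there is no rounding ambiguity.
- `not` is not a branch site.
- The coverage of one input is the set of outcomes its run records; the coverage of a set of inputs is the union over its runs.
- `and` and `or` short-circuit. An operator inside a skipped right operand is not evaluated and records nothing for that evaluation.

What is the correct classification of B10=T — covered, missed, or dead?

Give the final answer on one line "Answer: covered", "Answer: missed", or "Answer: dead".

no pool input records B10=T
but domain input (p=5, s=0, w=-2) does record it -> reachable, so missed

Answer: missed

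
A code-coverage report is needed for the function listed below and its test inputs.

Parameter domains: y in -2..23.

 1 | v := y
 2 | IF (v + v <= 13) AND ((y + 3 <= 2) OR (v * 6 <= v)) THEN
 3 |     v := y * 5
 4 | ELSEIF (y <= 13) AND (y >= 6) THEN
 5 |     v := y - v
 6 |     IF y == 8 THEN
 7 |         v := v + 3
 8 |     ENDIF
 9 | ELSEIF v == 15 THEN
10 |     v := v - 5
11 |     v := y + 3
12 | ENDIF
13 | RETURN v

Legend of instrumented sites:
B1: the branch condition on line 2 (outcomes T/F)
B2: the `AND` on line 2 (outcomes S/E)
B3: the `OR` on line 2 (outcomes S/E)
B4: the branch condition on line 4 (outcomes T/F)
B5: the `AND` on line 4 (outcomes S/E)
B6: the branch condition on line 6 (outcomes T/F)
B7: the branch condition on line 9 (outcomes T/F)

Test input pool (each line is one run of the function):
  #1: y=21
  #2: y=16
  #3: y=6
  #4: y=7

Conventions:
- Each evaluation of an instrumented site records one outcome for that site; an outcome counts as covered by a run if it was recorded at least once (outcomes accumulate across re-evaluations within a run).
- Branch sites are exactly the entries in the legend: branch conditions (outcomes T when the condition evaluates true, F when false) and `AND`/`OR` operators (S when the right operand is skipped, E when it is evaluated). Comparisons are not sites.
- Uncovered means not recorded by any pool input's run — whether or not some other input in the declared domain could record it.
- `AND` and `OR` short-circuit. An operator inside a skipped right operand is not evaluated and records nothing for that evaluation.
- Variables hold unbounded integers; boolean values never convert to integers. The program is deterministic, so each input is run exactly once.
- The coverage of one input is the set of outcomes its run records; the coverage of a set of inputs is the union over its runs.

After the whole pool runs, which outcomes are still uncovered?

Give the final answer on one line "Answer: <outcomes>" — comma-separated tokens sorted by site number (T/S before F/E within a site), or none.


input #1, y=21: events B2->S, B1->F, B5->S, B4->F, B7->F; outcomes B1=F, B2=S, B4=F, B5=S, B7=F
input #2, y=16: events B2->S, B1->F, B5->S, B4->F, B7->F; outcomes B1=F, B2=S, B4=F, B5=S, B7=F
input #3, y=6: events B2->E, B3->E, B1->F, B5->E, B4->T, B6->F; outcomes B1=F, B2=E, B3=E, B4=T, B5=E, B6=F
input #4, y=7: events B2->S, B1->F, B5->E, B4->T, B6->F; outcomes B1=F, B2=S, B4=T, B5=E, B6=F
union over the pool: B1=F, B2=S, B2=E, B3=E, B4=T, B4=F, B5=S, B5=E, B6=F, B7=F
uncovered (4 of 14): B1=T, B3=S, B6=T, B7=T
Answer: B1=T, B3=S, B6=T, B7=T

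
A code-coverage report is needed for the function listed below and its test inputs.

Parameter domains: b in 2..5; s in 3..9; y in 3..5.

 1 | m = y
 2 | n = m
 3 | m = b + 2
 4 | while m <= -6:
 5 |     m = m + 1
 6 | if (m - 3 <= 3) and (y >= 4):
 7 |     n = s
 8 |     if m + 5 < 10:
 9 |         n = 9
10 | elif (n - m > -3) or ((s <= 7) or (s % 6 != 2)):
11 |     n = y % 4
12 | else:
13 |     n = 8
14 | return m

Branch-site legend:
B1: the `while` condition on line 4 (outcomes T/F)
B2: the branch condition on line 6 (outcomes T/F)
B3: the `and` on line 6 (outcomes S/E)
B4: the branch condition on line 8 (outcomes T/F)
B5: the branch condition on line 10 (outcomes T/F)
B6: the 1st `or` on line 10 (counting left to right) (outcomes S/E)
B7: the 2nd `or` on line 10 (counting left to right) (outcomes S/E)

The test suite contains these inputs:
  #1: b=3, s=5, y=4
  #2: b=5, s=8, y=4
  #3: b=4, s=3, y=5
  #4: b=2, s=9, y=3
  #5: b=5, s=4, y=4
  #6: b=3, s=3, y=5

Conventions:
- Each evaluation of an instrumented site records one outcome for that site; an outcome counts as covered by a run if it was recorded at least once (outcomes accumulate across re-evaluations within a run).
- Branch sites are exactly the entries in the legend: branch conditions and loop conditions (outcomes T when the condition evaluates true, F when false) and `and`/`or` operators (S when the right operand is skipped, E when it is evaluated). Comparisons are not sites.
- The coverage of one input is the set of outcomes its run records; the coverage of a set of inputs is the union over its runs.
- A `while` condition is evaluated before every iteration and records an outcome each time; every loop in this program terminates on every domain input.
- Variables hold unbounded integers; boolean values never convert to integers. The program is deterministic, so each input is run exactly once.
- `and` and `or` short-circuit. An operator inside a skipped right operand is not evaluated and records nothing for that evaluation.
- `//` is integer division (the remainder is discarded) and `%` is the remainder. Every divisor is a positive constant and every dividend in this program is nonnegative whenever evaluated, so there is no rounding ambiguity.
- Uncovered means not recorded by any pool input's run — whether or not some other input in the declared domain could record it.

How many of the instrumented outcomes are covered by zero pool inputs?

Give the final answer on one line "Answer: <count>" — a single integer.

input #1, b=3, s=5, y=4: events B1->F, B3->E, B2->T, B4->F; outcomes B1=F, B2=T, B3=E, B4=F
input #2, b=5, s=8, y=4: events B1->F, B3->S, B2->F, B6->E, B7->E, B5->F; outcomes B1=F, B2=F, B3=S, B5=F, B6=E, B7=E
input #3, b=4, s=3, y=5: events B1->F, B3->E, B2->T, B4->F; outcomes B1=F, B2=T, B3=E, B4=F
input #4, b=2, s=9, y=3: events B1->F, B3->E, B2->F, B6->S, B5->T; outcomes B1=F, B2=F, B3=E, B5=T, B6=S
input #5, b=5, s=4, y=4: events B1->F, B3->S, B2->F, B6->E, B7->S, B5->T; outcomes B1=F, B2=F, B3=S, B5=T, B6=E, B7=S
input #6, b=3, s=3, y=5: events B1->F, B3->E, B2->T, B4->F; outcomes B1=F, B2=T, B3=E, B4=F
union over the pool: B1=F, B2=T, B2=F, B3=S, B3=E, B4=F, B5=T, B5=F, B6=S, B6=E, B7=S, B7=E
uncovered (2 of 14): B1=T, B4=T

Answer: 2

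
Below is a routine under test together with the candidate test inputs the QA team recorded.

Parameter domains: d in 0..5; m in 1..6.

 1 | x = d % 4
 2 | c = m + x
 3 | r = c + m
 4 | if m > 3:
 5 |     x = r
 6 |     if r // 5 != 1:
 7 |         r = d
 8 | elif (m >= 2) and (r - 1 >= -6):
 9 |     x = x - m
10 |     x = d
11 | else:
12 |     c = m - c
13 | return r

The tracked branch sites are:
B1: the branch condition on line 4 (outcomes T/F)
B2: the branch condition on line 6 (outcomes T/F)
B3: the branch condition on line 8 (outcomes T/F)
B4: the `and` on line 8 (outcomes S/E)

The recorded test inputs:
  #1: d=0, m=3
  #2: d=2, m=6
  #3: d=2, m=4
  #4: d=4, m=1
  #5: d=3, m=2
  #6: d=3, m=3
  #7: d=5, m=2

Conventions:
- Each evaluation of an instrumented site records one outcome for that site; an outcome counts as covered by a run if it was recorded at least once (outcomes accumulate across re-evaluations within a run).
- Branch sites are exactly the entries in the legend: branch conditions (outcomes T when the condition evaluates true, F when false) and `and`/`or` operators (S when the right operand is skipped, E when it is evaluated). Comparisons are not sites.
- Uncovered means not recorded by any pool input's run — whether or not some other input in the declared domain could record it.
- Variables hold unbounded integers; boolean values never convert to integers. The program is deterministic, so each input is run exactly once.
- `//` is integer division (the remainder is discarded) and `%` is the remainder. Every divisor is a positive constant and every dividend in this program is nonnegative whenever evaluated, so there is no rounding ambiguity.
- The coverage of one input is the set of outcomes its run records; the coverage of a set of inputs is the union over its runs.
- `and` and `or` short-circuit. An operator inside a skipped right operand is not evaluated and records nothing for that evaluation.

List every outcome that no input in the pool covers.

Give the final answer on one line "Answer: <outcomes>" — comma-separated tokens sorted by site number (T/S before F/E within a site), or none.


#1 (d=0, m=3) -> B1->F, B4->E, B3->T; covered: B1=F, B3=T, B4=E
#2 (d=2, m=6) -> B1->T, B2->T; covered: B1=T, B2=T
#3 (d=2, m=4) -> B1->T, B2->T; covered: B1=T, B2=T
#4 (d=4, m=1) -> B1->F, B4->S, B3->F; covered: B1=F, B3=F, B4=S
#5 (d=3, m=2) -> B1->F, B4->E, B3->T; covered: B1=F, B3=T, B4=E
#6 (d=3, m=3) -> B1->F, B4->E, B3->T; covered: B1=F, B3=T, B4=E
#7 (d=5, m=2) -> B1->F, B4->E, B3->T; covered: B1=F, B3=T, B4=E
union over the pool: B1=T, B1=F, B2=T, B3=T, B3=F, B4=S, B4=E
uncovered (1 of 8): B2=F
Answer: B2=F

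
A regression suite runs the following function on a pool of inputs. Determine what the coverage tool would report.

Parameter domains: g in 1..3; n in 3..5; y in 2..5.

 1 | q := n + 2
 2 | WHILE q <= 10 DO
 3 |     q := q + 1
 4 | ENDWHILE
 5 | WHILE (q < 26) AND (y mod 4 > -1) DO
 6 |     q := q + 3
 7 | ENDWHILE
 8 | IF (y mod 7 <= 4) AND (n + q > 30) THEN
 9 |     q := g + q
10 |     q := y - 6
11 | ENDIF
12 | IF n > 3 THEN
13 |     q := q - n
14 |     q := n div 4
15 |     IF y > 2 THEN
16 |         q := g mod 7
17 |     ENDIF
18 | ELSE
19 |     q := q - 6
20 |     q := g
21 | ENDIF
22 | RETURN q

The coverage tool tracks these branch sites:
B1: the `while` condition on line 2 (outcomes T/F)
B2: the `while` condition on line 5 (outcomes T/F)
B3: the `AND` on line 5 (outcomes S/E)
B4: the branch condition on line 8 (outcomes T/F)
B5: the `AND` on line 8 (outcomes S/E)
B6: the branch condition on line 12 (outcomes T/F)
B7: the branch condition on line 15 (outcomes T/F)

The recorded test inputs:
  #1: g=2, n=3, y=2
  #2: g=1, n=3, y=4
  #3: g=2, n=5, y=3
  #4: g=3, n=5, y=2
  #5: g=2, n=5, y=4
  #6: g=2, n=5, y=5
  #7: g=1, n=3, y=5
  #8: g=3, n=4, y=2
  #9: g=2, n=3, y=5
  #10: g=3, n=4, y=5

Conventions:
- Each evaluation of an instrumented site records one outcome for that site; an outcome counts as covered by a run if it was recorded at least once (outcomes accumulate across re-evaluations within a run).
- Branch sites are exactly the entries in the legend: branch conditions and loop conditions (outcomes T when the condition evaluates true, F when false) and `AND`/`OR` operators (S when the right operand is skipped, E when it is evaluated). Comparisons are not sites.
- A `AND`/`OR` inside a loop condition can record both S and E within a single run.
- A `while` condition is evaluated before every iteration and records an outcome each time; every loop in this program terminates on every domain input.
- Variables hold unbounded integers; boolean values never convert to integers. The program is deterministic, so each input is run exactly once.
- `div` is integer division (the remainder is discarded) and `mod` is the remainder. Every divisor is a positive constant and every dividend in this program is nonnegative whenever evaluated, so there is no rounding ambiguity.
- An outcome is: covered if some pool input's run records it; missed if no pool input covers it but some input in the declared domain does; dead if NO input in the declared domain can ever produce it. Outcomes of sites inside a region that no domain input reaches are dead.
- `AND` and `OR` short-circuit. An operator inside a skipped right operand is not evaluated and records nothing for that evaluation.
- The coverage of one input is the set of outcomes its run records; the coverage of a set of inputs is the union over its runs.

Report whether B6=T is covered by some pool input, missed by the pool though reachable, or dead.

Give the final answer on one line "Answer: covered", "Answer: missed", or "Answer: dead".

B6=T is recorded by pool input(s) 3, 4, 5, 6, 8, 10 -> covered

Answer: covered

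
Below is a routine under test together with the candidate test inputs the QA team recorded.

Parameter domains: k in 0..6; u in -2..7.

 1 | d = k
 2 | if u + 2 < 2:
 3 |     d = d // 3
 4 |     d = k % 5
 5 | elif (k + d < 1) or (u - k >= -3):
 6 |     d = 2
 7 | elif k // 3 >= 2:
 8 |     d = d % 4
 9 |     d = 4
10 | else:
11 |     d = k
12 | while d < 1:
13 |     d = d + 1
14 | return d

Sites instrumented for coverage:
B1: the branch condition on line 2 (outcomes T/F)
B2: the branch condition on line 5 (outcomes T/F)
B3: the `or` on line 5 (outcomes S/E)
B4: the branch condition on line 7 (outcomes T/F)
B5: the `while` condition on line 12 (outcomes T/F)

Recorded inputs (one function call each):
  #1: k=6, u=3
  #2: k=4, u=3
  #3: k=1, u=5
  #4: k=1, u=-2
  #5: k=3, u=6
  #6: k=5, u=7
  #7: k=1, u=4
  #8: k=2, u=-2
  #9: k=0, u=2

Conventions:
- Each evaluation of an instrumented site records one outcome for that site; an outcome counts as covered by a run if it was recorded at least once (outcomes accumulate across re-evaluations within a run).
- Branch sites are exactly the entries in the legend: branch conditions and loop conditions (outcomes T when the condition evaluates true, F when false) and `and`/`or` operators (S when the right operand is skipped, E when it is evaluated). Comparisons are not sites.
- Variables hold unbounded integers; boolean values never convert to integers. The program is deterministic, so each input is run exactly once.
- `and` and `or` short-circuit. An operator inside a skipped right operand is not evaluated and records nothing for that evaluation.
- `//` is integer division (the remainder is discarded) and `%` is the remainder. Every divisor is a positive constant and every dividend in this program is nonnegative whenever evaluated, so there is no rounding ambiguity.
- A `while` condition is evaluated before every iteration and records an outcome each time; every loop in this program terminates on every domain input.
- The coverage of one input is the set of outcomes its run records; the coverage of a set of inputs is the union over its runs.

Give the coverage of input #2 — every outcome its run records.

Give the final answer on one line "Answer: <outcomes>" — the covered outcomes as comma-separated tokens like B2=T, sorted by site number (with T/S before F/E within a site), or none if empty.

Running input #2 (k=4, u=3), event by event:
  B1->F, B3->E, B2->T, B5->F
distinct outcomes covered: B1=F, B2=T, B3=E, B5=F

Answer: B1=F, B2=T, B3=E, B5=F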